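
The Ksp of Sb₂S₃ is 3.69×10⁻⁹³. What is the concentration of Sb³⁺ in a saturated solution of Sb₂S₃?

Sb₂S₃(s) ⇌ 2 Sb³⁺(aq) + 3 S²⁻(aq)
Call the molar solubility s, so that [Sb³⁺] = 2s and [S²⁻] = 3s.
Ksp = [Sb³⁺]^2[S²⁻]^3 = (2s)^2 · (3s)^3 = 108s^5 = 3.69×10⁻⁹³
s = 1.28×10⁻¹⁹ M
[Sb³⁺] = 2s = 2.56×10⁻¹⁹ M

2.56×10⁻¹⁹ M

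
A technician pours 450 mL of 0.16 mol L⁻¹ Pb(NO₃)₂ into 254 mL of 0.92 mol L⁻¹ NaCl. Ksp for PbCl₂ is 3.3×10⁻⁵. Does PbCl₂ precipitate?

Yes

Total volume after mixing = 450 + 254 = 704 mL.
[Pb²⁺] = (0.16)(450)/704 = 0.10 mol L⁻¹
[Cl⁻] = (0.92)(254)/704 = 0.33 mol L⁻¹
Q = [Pb²⁺][Cl⁻]^2 = 1.1×10⁻²
Because Q > Ksp (1.1×10⁻² vs 3.3×10⁻⁵), a precipitate of PbCl₂ forms.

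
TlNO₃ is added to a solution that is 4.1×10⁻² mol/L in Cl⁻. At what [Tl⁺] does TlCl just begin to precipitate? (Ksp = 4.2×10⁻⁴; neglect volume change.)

Precipitation of each salt begins when its ion product equals Ksp.
TlCl(s) ⇌ Tl⁺(aq) + Cl⁻(aq)
Ksp = [Tl⁺][Cl⁻] = [Tl⁺](4.1×10⁻²)
[Tl⁺] = 4.2×10⁻⁴ / (4.1×10⁻²) = 1.0×10⁻²
[Tl⁺] = 1.0×10⁻² mol/L

1.0×10⁻² M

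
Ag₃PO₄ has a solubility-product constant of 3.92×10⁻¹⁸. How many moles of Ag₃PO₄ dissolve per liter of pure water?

1.95×10⁻⁵ M

Ag₃PO₄(s) ⇌ 3 Ag⁺(aq) + PO₄³⁻(aq)
If s mol/L of Ag₃PO₄ dissolves, [Ag⁺] = 3s and [PO₄³⁻] = s.
Ksp = [Ag⁺]^3[PO₄³⁻] = (3s)^3 · s = 27s^4
27s^4 = 3.92×10⁻¹⁸  ⇒  s^4 = 1.45×10⁻¹⁹
s = 1.95×10⁻⁵ mol/L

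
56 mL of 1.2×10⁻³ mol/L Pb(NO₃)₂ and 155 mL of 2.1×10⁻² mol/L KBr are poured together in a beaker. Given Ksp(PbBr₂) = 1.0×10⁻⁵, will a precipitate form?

The combined volume is 211 mL.
[Pb²⁺] = (1.2×10⁻³)(56)/211 = 3.2×10⁻⁴ mol/L
[Br⁻] = (2.1×10⁻²)(155)/211 = 1.5×10⁻² mol/L
Q = [Pb²⁺][Br⁻]^2 = 7.6×10⁻⁸
Q = 7.6×10⁻⁸ < Ksp = 1.0×10⁻⁵, so the solution is unsaturated and no precipitate forms.

No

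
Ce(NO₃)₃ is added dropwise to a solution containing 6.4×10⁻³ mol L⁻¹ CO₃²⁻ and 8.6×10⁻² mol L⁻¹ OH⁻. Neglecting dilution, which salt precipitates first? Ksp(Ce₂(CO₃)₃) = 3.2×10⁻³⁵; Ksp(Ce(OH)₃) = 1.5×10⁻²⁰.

Ce(OH)₃

A salt starts to precipitate once the ion product Q reaches its Ksp.
For Ce₂(CO₃)₃: [Ce³⁺] = (Ksp/[CO₃²⁻]^3)^(1/2) = 1.1×10⁻¹⁴ mol L⁻¹
For Ce(OH)₃: [Ce³⁺] = (Ksp/[OH⁻]^3) = 2.4×10⁻¹⁷ mol L⁻¹
Ce(OH)₃ requires the lower [Ce³⁺], so it precipitates first.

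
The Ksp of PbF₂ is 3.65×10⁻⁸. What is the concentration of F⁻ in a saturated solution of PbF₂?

4.18×10⁻³ M

PbF₂(s) ⇌ Pb²⁺(aq) + 2 F⁻(aq)
With molar solubility s: [Pb²⁺] = s, [F⁻] = 2s.
Ksp = [Pb²⁺][F⁻]^2 = s · (2s)^2 = 4s^3 = 3.65×10⁻⁸
s = 2.09×10⁻³ mol L⁻¹
[F⁻] = 2s = 4.18×10⁻³ mol L⁻¹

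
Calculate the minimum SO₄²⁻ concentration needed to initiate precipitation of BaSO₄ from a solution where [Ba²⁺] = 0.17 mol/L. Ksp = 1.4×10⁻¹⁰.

A salt starts to precipitate once the ion product Q reaches its Ksp.
BaSO₄(s) ⇌ Ba²⁺(aq) + SO₄²⁻(aq)
Ksp = [Ba²⁺][SO₄²⁻] = [SO₄²⁻](0.17)
[SO₄²⁻] = 1.4×10⁻¹⁰ / (0.17) = 8.2×10⁻¹⁰
[SO₄²⁻] = 8.2×10⁻¹⁰ mol/L

8.2×10⁻¹⁰ M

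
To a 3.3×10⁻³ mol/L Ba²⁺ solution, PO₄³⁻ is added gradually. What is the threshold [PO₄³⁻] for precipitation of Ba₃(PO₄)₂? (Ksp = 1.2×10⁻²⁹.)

1.8×10⁻¹¹ M

Precipitation of each salt begins when its ion product equals Ksp.
Ba₃(PO₄)₂(s) ⇌ 3 Ba²⁺(aq) + 2 PO₄³⁻(aq)
Ksp = [Ba²⁺]^3[PO₄³⁻]^2 = [PO₄³⁻]^2(3.3×10⁻³)^3
[PO₄³⁻]^2 = 1.2×10⁻²⁹ / (3.3×10⁻³)^3 = 3.3×10⁻²²
[PO₄³⁻] = 1.8×10⁻¹¹ mol/L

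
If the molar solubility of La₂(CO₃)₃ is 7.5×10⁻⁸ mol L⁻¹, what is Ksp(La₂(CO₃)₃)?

La₂(CO₃)₃(s) ⇌ 2 La³⁺(aq) + 3 CO₃²⁻(aq)
For each mole of La₂(CO₃)₃ that dissolves per liter, [La³⁺] = 2s and [CO₃²⁻] = 3s; let s denote this solubility.
Ksp = [La³⁺]^2[CO₃²⁻]^3 = (2s)^2 · (3s)^3 = 108s^5
Ksp = 108 × (7.5×10⁻⁸)^5 = 2.6×10⁻³⁴

Ksp = 2.6×10⁻³⁴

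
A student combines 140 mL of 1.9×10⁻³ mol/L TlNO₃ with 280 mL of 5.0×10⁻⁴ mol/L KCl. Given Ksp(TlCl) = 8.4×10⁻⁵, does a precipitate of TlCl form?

The combined volume is 420 mL.
[Tl⁺] = (1.9×10⁻³)(140)/420 = 6.3×10⁻⁴ mol/L
[Cl⁻] = (5.0×10⁻⁴)(280)/420 = 3.3×10⁻⁴ mol/L
Q = [Tl⁺][Cl⁻] = 2.1×10⁻⁷
Q < Ksp (2.1×10⁻⁷ vs 8.4×10⁻⁵); the solution remains unsaturated and no precipitate forms.

No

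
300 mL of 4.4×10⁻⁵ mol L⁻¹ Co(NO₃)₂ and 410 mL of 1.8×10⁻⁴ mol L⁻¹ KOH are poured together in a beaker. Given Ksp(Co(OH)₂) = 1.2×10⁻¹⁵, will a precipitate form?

The combined volume is 710 mL.
[Co²⁺] = (4.4×10⁻⁵)(300)/710 = 1.9×10⁻⁵ mol L⁻¹
[OH⁻] = (1.8×10⁻⁴)(410)/710 = 1.0×10⁻⁴ mol L⁻¹
Q = [Co²⁺][OH⁻]^2 = 2.0×10⁻¹³
Because Q > Ksp (2.0×10⁻¹³ vs 1.2×10⁻¹⁵), a precipitate of Co(OH)₂ forms.

Yes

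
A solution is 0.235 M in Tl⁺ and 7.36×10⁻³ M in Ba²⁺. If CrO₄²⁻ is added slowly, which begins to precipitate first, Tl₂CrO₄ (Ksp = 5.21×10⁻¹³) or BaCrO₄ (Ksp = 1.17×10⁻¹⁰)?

Tl₂CrO₄

The threshold for precipitation is Q = Ksp.
For Tl₂CrO₄: [CrO₄²⁻] = (Ksp/[Tl⁺]^2) = 9.43×10⁻¹² M
For BaCrO₄: [CrO₄²⁻] = (Ksp/[Ba²⁺]) = 1.59×10⁻⁸ M
Tl₂CrO₄ requires the lower [CrO₄²⁻], so it precipitates first.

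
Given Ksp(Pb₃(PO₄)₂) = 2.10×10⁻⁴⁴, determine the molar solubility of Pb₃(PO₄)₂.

Pb₃(PO₄)₂(s) ⇌ 3 Pb²⁺(aq) + 2 PO₄³⁻(aq)
With molar solubility s: [Pb²⁺] = 3s, [PO₄³⁻] = 2s.
Ksp = [Pb²⁺]^3[PO₄³⁻]^2 = (3s)^3 · (2s)^2 = 108s^5
108s^5 = 2.10×10⁻⁴⁴  ⇒  s^5 = 1.94×10⁻⁴⁶
s = (1.94×10⁻⁴⁶)^(1/5) = 7.21×10⁻¹⁰ mol L⁻¹

7.21×10⁻¹⁰ M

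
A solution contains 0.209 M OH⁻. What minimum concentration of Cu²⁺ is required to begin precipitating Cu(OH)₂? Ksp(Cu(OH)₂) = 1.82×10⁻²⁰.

4.17×10⁻¹⁹ M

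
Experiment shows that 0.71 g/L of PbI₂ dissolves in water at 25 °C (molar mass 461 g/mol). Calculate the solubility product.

Ksp = 1.5×10⁻⁸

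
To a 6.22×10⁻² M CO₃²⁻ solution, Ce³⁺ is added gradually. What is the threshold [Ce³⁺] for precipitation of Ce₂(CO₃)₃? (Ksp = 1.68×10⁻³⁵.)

The threshold for precipitation is Q = Ksp.
Ce₂(CO₃)₃(s) ⇌ 2 Ce³⁺(aq) + 3 CO₃²⁻(aq)
Ksp = [Ce³⁺]^2[CO₃²⁻]^3 = [Ce³⁺]^2(6.22×10⁻²)^3
[Ce³⁺]^2 = 1.68×10⁻³⁵ / (6.22×10⁻²)^3 = 6.98×10⁻³²
[Ce³⁺] = 2.64×10⁻¹⁶ M

2.64×10⁻¹⁶ M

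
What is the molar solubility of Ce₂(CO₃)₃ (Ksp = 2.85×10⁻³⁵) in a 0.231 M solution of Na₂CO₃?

2.40×10⁻¹⁷ M

Ce₂(CO₃)₃(s) ⇌ 2 Ce³⁺(aq) + 3 CO₃²⁻(aq)
Let s be the solubility of Ce₂(CO₃)₃ here. The common ion gives [CO₃²⁻] ≈ 0.231 M, and [Ce³⁺] = 2s.
Ksp = [Ce³⁺]^2[CO₃²⁻]^3 = (2s)^2(0.231)^3
(2s)^2 = 2.85×10⁻³⁵ / (0.231)^3 = 2.31×10⁻³³
s = 2.40×10⁻¹⁷ M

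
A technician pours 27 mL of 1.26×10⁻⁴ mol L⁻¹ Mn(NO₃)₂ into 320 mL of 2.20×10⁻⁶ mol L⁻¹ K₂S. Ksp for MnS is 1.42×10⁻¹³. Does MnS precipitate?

The combined volume is 347 mL.
[Mn²⁺] = (1.26×10⁻⁴)(27)/347 = 9.80×10⁻⁶ mol L⁻¹
[S²⁻] = (2.20×10⁻⁶)(320)/347 = 2.03×10⁻⁶ mol L⁻¹
Q = [Mn²⁺][S²⁻] = 1.99×10⁻¹¹
Because Q > Ksp (1.99×10⁻¹¹ vs 1.42×10⁻¹³), a precipitate of MnS forms.

Yes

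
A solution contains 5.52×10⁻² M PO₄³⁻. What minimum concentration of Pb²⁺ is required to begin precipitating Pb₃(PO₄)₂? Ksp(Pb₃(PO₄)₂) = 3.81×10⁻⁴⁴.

2.32×10⁻¹⁴ M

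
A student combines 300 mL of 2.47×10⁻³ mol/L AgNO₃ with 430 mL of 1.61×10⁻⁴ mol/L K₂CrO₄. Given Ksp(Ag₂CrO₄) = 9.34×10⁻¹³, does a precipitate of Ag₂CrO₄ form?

After mixing, V = 300 mL + 430 mL = 730 mL.
[Ag⁺] = (2.47×10⁻³)(300)/730 = 1.02×10⁻³ mol/L
[CrO₄²⁻] = (1.61×10⁻⁴)(430)/730 = 9.48×10⁻⁵ mol/L
Q = [Ag⁺]^2[CrO₄²⁻] = 9.77×10⁻¹¹
Q = 9.77×10⁻¹¹ > Ksp = 9.34×10⁻¹³, so the solution is supersaturated and Ag₂CrO₄ precipitates.

Yes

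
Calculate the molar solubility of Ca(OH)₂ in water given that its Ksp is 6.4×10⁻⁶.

1.2×10⁻² M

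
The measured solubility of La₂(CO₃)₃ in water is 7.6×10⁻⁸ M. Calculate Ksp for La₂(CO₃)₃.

La₂(CO₃)₃(s) ⇌ 2 La³⁺(aq) + 3 CO₃²⁻(aq)
Let s be the molar solubility. Then [La³⁺] = 2s and [CO₃²⁻] = 3s.
Ksp = [La³⁺]^2[CO₃²⁻]^3 = (2s)^2 · (3s)^3 = 108s^5
Ksp = 108 × (7.6×10⁻⁸)^5 = 2.7×10⁻³⁴

Ksp = 2.7×10⁻³⁴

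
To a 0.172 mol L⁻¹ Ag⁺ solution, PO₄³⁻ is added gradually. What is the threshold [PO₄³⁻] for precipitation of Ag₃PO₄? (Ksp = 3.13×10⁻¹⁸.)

The threshold for precipitation is Q = Ksp.
Ag₃PO₄(s) ⇌ 3 Ag⁺(aq) + PO₄³⁻(aq)
Ksp = [Ag⁺]^3[PO₄³⁻] = [PO₄³⁻](0.172)^3
[PO₄³⁻] = 3.13×10⁻¹⁸ / (0.172)^3 = 6.15×10⁻¹⁶
[PO₄³⁻] = 6.15×10⁻¹⁶ mol L⁻¹

6.15×10⁻¹⁶ M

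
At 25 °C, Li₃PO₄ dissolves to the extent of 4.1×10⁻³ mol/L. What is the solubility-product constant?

Li₃PO₄(s) ⇌ 3 Li⁺(aq) + PO₄³⁻(aq)
Call the molar solubility s, so that [Li⁺] = 3s and [PO₄³⁻] = s.
Ksp = [Li⁺]^3[PO₄³⁻] = (3s)^3 · s = 27s^4
Ksp = 27 × (4.1×10⁻³)^4 = 7.6×10⁻⁹

Ksp = 7.6×10⁻⁹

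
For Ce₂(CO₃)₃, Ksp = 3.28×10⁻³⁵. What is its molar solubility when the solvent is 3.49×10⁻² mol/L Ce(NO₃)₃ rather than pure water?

9.99×10⁻¹² M

Ce₂(CO₃)₃(s) ⇌ 2 Ce³⁺(aq) + 3 CO₃²⁻(aq)
With Ce³⁺ already at 3.49×10⁻² mol/L and s small, take [Ce³⁺] ≈ 3.49×10⁻² mol/L and [CO₃²⁻] = 3s.
Ksp = [Ce³⁺]^2[CO₃²⁻]^3 = (3.49×10⁻²)^2(3s)^3
(3s)^3 = 3.28×10⁻³⁵ / (3.49×10⁻²)^2 = 2.69×10⁻³²
s = 9.99×10⁻¹² mol/L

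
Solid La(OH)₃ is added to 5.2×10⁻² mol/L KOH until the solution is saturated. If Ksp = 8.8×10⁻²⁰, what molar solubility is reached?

6.3×10⁻¹⁶ M

La(OH)₃(s) ⇌ La³⁺(aq) + 3 OH⁻(aq)
Let s be the solubility of La(OH)₃ here. The common ion gives [OH⁻] ≈ 5.2×10⁻² mol/L, and [La³⁺] = s.
Ksp = [La³⁺][OH⁻]^3 = s(5.2×10⁻²)^3
s = 8.8×10⁻²⁰ / (5.2×10⁻²)^3 = 6.3×10⁻¹⁶
s = 6.3×10⁻¹⁶ mol/L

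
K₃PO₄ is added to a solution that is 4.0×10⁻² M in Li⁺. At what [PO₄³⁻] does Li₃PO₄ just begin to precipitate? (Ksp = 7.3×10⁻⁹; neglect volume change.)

A salt starts to precipitate once the ion product Q reaches its Ksp.
Li₃PO₄(s) ⇌ 3 Li⁺(aq) + PO₄³⁻(aq)
Ksp = [Li⁺]^3[PO₄³⁻] = [PO₄³⁻](4.0×10⁻²)^3
[PO₄³⁻] = 7.3×10⁻⁹ / (4.0×10⁻²)^3 = 1.1×10⁻⁴
[PO₄³⁻] = 1.1×10⁻⁴ M

1.1×10⁻⁴ M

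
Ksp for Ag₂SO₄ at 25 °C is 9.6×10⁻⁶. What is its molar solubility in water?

Ag₂SO₄(s) ⇌ 2 Ag⁺(aq) + SO₄²⁻(aq)
For each mole of Ag₂SO₄ that dissolves per liter, [Ag⁺] = 2s and [SO₄²⁻] = s; let s denote this solubility.
Ksp = [Ag⁺]^2[SO₄²⁻] = (2s)^2 · s = 4s^3
4s^3 = 9.6×10⁻⁶  ⇒  s^3 = 2.4×10⁻⁶
Taking the 3rd root, s = 1.3×10⁻² M.

1.3×10⁻² M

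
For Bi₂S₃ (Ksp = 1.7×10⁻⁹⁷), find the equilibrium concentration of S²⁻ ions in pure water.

Bi₂S₃(s) ⇌ 2 Bi³⁺(aq) + 3 S²⁻(aq)
If s mol/L of Bi₂S₃ dissolves, [Bi³⁺] = 2s and [S²⁻] = 3s.
Ksp = [Bi³⁺]^2[S²⁻]^3 = (2s)^2 · (3s)^3 = 108s^5 = 1.7×10⁻⁹⁷
s = 1.7×10⁻²⁰ mol/L
[S²⁻] = 3s = 5.2×10⁻²⁰ mol/L

5.2×10⁻²⁰ M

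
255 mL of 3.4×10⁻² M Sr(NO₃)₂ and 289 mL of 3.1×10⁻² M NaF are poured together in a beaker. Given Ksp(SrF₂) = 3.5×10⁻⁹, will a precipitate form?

Yes

Total volume after mixing = 255 + 289 = 544 mL.
[Sr²⁺] = (3.4×10⁻²)(255)/544 = 1.6×10⁻² M
[F⁻] = (3.1×10⁻²)(289)/544 = 1.6×10⁻² M
Q = [Sr²⁺][F⁻]^2 = 4.3×10⁻⁶
Since Q (4.3×10⁻⁶) exceeds Ksp (3.5×10⁻⁹), SrF₂ will precipitate.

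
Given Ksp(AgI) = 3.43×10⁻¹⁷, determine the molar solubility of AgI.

5.86×10⁻⁹ M

AgI(s) ⇌ Ag⁺(aq) + I⁻(aq)
With molar solubility s: [Ag⁺] = s, [I⁻] = s.
Ksp = [Ag⁺][I⁻] = s · s = s^2
s^2 = 3.43×10⁻¹⁷
s = 5.86×10⁻⁹ mol/L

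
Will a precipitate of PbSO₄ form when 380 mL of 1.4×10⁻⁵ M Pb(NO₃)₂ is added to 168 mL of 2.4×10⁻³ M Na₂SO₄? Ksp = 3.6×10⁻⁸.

Total volume after mixing = 380 + 168 = 548 mL.
[Pb²⁺] = (1.4×10⁻⁵)(380)/548 = 9.7×10⁻⁶ M
[SO₄²⁻] = (2.4×10⁻³)(168)/548 = 7.4×10⁻⁴ M
Q = [Pb²⁺][SO₄²⁻] = 7.1×10⁻⁹
Q < Ksp (7.1×10⁻⁹ vs 3.6×10⁻⁸); the solution remains unsaturated and no precipitate forms.

No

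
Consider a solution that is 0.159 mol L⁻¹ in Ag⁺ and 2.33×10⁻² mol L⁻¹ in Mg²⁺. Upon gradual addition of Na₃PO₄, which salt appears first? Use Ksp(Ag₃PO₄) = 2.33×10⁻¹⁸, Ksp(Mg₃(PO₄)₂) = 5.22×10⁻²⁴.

Ag₃PO₄

A salt starts to precipitate once the ion product Q reaches its Ksp.
For Ag₃PO₄: [PO₄³⁻] = (Ksp/[Ag⁺]^3) = 5.80×10⁻¹⁶ mol L⁻¹
For Mg₃(PO₄)₂: [PO₄³⁻] = (Ksp/[Mg²⁺]^3)^(1/2) = 6.42×10⁻¹⁰ mol L⁻¹
Ag₃PO₄ requires the lower [PO₄³⁻], so it precipitates first.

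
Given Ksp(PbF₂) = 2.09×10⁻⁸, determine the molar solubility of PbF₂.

PbF₂(s) ⇌ Pb²⁺(aq) + 2 F⁻(aq)
With molar solubility s: [Pb²⁺] = s, [F⁻] = 2s.
Ksp = [Pb²⁺][F⁻]^2 = s · (2s)^2 = 4s^3
4s^3 = 2.09×10⁻⁸  ⇒  s^3 = 5.23×10⁻⁹
s = (5.23×10⁻⁹)^(1/3) = 1.74×10⁻³ mol L⁻¹

1.74×10⁻³ M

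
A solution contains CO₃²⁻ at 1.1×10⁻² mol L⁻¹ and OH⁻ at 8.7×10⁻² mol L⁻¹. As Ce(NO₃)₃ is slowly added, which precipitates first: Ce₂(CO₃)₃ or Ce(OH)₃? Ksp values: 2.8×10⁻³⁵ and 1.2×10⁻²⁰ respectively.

Ce(OH)₃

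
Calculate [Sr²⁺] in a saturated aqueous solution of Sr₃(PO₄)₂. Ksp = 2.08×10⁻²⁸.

3.42×10⁻⁶ M

Sr₃(PO₄)₂(s) ⇌ 3 Sr²⁺(aq) + 2 PO₄³⁻(aq)
With molar solubility s: [Sr²⁺] = 3s, [PO₄³⁻] = 2s.
Ksp = [Sr²⁺]^3[PO₄³⁻]^2 = (3s)^3 · (2s)^2 = 108s^5 = 2.08×10⁻²⁸
s = 1.14×10⁻⁶ M
[Sr²⁺] = 3s = 3.42×10⁻⁶ M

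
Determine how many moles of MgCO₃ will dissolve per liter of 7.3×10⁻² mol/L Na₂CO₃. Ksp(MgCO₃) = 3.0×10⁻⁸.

MgCO₃(s) ⇌ Mg²⁺(aq) + CO₃²⁻(aq)
Let s be the solubility of MgCO₃ here. The common ion gives [CO₃²⁻] ≈ 7.3×10⁻² mol/L, and [Mg²⁺] = s.
Ksp = [Mg²⁺][CO₃²⁻] = s(7.3×10⁻²)
s = 3.0×10⁻⁸ / (7.3×10⁻²) = 4.1×10⁻⁷
s = 4.1×10⁻⁷ mol/L

4.1×10⁻⁷ M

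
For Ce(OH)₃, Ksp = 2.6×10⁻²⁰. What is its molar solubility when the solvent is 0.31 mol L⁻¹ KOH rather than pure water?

8.7×10⁻¹⁹ M

Ce(OH)₃(s) ⇌ Ce³⁺(aq) + 3 OH⁻(aq)
Let s be the solubility of Ce(OH)₃ here. The common ion gives [OH⁻] ≈ 0.31 mol L⁻¹, and [Ce³⁺] = s.
Ksp = [Ce³⁺][OH⁻]^3 = s(0.31)^3
s = 2.6×10⁻²⁰ / (0.31)^3 = 8.7×10⁻¹⁹
s = 8.7×10⁻¹⁹ mol L⁻¹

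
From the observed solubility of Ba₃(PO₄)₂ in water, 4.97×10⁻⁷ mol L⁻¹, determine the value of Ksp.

Ksp = 3.27×10⁻³⁰

Ba₃(PO₄)₂(s) ⇌ 3 Ba²⁺(aq) + 2 PO₄³⁻(aq)
Let s be the molar solubility. Then [Ba²⁺] = 3s and [PO₄³⁻] = 2s.
Ksp = [Ba²⁺]^3[PO₄³⁻]^2 = (3s)^3 · (2s)^2 = 108s^5
Ksp = 108 × (4.97×10⁻⁷)^5 = 3.27×10⁻³⁰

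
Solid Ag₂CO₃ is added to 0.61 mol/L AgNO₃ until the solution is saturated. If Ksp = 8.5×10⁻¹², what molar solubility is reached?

Ag₂CO₃(s) ⇌ 2 Ag⁺(aq) + CO₃²⁻(aq)
Ag⁺ is already present at 0.61 mol/L. If s mol/L of Ag₂CO₃ dissolves, [CO₃²⁻] = s while [Ag⁺] ≈ 0.61 mol/L.
Ksp = [Ag⁺]^2[CO₃²⁻] = (0.61)^2s
s = 8.5×10⁻¹² / (0.61)^2 = 2.3×10⁻¹¹
s = 2.3×10⁻¹¹ mol/L

2.3×10⁻¹¹ M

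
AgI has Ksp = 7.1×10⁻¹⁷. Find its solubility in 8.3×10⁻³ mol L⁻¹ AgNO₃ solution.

8.6×10⁻¹⁵ M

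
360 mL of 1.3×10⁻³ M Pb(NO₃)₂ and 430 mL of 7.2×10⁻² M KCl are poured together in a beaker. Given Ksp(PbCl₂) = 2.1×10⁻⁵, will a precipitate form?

No

Total volume after mixing = 360 + 430 = 790 mL.
[Pb²⁺] = (1.3×10⁻³)(360)/790 = 5.9×10⁻⁴ M
[Cl⁻] = (7.2×10⁻²)(430)/790 = 3.9×10⁻² M
Q = [Pb²⁺][Cl⁻]^2 = 9.1×10⁻⁷
Q < Ksp (9.1×10⁻⁷ vs 2.1×10⁻⁵); the solution remains unsaturated and no precipitate forms.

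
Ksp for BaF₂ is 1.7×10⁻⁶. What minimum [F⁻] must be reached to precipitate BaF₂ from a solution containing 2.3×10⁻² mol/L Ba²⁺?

8.6×10⁻³ M

Precipitation begins when Q = Ksp.
BaF₂(s) ⇌ Ba²⁺(aq) + 2 F⁻(aq)
Ksp = [Ba²⁺][F⁻]^2 = [F⁻]^2(2.3×10⁻²)
[F⁻]^2 = 1.7×10⁻⁶ / (2.3×10⁻²) = 7.4×10⁻⁵
[F⁻] = 8.6×10⁻³ mol/L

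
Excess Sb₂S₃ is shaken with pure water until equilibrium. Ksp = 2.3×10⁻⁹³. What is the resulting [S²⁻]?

Sb₂S₃(s) ⇌ 2 Sb³⁺(aq) + 3 S²⁻(aq)
For each mole of Sb₂S₃ that dissolves per liter, [Sb³⁺] = 2s and [S²⁻] = 3s; let s denote this solubility.
Ksp = [Sb³⁺]^2[S²⁻]^3 = (2s)^2 · (3s)^3 = 108s^5 = 2.3×10⁻⁹³
s = 1.2×10⁻¹⁹ mol L⁻¹
[S²⁻] = 3s = 3.5×10⁻¹⁹ mol L⁻¹

3.5×10⁻¹⁹ M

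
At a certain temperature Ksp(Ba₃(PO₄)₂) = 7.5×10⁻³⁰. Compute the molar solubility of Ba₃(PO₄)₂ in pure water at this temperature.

5.9×10⁻⁷ M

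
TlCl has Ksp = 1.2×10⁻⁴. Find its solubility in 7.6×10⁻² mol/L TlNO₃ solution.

TlCl(s) ⇌ Tl⁺(aq) + Cl⁻(aq)
Let s be the solubility of TlCl here. The common ion gives [Tl⁺] ≈ 7.6×10⁻² mol/L, and [Cl⁻] = s.
Ksp = [Tl⁺][Cl⁻] = (7.6×10⁻²)s
s = 1.2×10⁻⁴ / (7.6×10⁻²) = 1.6×10⁻³
s = 1.6×10⁻³ mol/L

1.6×10⁻³ M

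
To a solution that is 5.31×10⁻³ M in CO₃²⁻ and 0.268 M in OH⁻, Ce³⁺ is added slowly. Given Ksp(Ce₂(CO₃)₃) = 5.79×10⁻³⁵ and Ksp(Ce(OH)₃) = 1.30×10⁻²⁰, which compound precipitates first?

The threshold for precipitation is Q = Ksp.
For Ce₂(CO₃)₃: [Ce³⁺] = (Ksp/[CO₃²⁻]^3)^(1/2) = 1.97×10⁻¹⁴ M
For Ce(OH)₃: [Ce³⁺] = (Ksp/[OH⁻]^3) = 6.75×10⁻¹⁹ M
Ce(OH)₃ requires the lower [Ce³⁺], so it precipitates first.

Ce(OH)₃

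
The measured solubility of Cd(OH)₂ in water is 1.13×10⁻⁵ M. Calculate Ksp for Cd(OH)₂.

Cd(OH)₂(s) ⇌ Cd²⁺(aq) + 2 OH⁻(aq)
With molar solubility s: [Cd²⁺] = s, [OH⁻] = 2s.
Ksp = [Cd²⁺][OH⁻]^2 = s · (2s)^2 = 4s^3
Ksp = 4 × (1.13×10⁻⁵)^3 = 5.77×10⁻¹⁵

Ksp = 5.77×10⁻¹⁵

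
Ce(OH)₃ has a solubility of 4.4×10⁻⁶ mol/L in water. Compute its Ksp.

Ce(OH)₃(s) ⇌ Ce³⁺(aq) + 3 OH⁻(aq)
If s mol/L of Ce(OH)₃ dissolves, [Ce³⁺] = s and [OH⁻] = 3s.
Ksp = [Ce³⁺][OH⁻]^3 = s · (3s)^3 = 27s^4
Ksp = 27 × (4.4×10⁻⁶)^4 = 1.0×10⁻²⁰

Ksp = 1.0×10⁻²⁰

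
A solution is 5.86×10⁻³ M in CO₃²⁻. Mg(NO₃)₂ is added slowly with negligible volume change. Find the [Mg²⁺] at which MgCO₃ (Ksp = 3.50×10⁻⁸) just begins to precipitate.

5.97×10⁻⁶ M

The threshold for precipitation is Q = Ksp.
MgCO₃(s) ⇌ Mg²⁺(aq) + CO₃²⁻(aq)
Ksp = [Mg²⁺][CO₃²⁻] = [Mg²⁺](5.86×10⁻³)
[Mg²⁺] = 3.50×10⁻⁸ / (5.86×10⁻³) = 5.97×10⁻⁶
[Mg²⁺] = 5.97×10⁻⁶ M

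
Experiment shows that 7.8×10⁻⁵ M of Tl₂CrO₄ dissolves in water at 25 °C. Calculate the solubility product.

Tl₂CrO₄(s) ⇌ 2 Tl⁺(aq) + CrO₄²⁻(aq)
Let s be the molar solubility. Then [Tl⁺] = 2s and [CrO₄²⁻] = s.
Ksp = [Tl⁺]^2[CrO₄²⁻] = (2s)^2 · s = 4s^3
Ksp = 4 × (7.8×10⁻⁵)^3 = 1.9×10⁻¹²

Ksp = 1.9×10⁻¹²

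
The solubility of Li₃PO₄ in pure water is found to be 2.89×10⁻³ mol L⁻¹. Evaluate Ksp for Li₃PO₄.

Ksp = 1.88×10⁻⁹

Li₃PO₄(s) ⇌ 3 Li⁺(aq) + PO₄³⁻(aq)
If s mol/L of Li₃PO₄ dissolves, [Li⁺] = 3s and [PO₄³⁻] = s.
Ksp = [Li⁺]^3[PO₄³⁻] = (3s)^3 · s = 27s^4
Ksp = 27 × (2.89×10⁻³)^4 = 1.88×10⁻⁹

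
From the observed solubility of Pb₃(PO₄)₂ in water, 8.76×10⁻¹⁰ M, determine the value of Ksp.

Pb₃(PO₄)₂(s) ⇌ 3 Pb²⁺(aq) + 2 PO₄³⁻(aq)
If s mol/L of Pb₃(PO₄)₂ dissolves, [Pb²⁺] = 3s and [PO₄³⁻] = 2s.
Ksp = [Pb²⁺]^3[PO₄³⁻]^2 = (3s)^3 · (2s)^2 = 108s^5
Ksp = 108 × (8.76×10⁻¹⁰)^5 = 5.57×10⁻⁴⁴

Ksp = 5.57×10⁻⁴⁴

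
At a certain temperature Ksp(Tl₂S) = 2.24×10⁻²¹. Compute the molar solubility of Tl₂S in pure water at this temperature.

Tl₂S(s) ⇌ 2 Tl⁺(aq) + S²⁻(aq)
Call the molar solubility s, so that [Tl⁺] = 2s and [S²⁻] = s.
Ksp = [Tl⁺]^2[S²⁻] = (2s)^2 · s = 4s^3
4s^3 = 2.24×10⁻²¹  ⇒  s^3 = 5.60×10⁻²²
Taking the 3rd root, s = 8.24×10⁻⁸ mol L⁻¹.

8.24×10⁻⁸ M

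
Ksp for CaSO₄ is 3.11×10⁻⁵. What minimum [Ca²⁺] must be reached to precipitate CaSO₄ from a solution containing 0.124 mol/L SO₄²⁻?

A salt starts to precipitate once the ion product Q reaches its Ksp.
CaSO₄(s) ⇌ Ca²⁺(aq) + SO₄²⁻(aq)
Ksp = [Ca²⁺][SO₄²⁻] = [Ca²⁺](0.124)
[Ca²⁺] = 3.11×10⁻⁵ / (0.124) = 2.51×10⁻⁴
[Ca²⁺] = 2.51×10⁻⁴ mol/L

2.51×10⁻⁴ M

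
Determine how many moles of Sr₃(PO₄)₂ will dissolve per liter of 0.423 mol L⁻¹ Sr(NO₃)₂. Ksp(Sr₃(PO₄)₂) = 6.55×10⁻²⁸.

Sr₃(PO₄)₂(s) ⇌ 3 Sr²⁺(aq) + 2 PO₄³⁻(aq)
With Sr²⁺ already at 0.423 mol L⁻¹ and s small, take [Sr²⁺] ≈ 0.423 mol L⁻¹ and [PO₄³⁻] = 2s.
Ksp = [Sr²⁺]^3[PO₄³⁻]^2 = (0.423)^3(2s)^2
(2s)^2 = 6.55×10⁻²⁸ / (0.423)^3 = 8.65×10⁻²⁷
s = 4.65×10⁻¹⁴ mol L⁻¹

4.65×10⁻¹⁴ M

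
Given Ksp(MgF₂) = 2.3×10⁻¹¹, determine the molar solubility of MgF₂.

1.8×10⁻⁴ M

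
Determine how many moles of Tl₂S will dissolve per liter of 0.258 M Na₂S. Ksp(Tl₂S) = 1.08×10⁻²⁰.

1.02×10⁻¹⁰ M

Tl₂S(s) ⇌ 2 Tl⁺(aq) + S²⁻(aq)
With S²⁻ already at 0.258 M and s small, take [S²⁻] ≈ 0.258 M and [Tl⁺] = 2s.
Ksp = [Tl⁺]^2[S²⁻] = (2s)^2(0.258)
(2s)^2 = 1.08×10⁻²⁰ / (0.258) = 4.19×10⁻²⁰
s = 1.02×10⁻¹⁰ M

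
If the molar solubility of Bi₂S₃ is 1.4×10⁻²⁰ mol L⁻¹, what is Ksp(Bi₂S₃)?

Bi₂S₃(s) ⇌ 2 Bi³⁺(aq) + 3 S²⁻(aq)
With molar solubility s: [Bi³⁺] = 2s, [S²⁻] = 3s.
Ksp = [Bi³⁺]^2[S²⁻]^3 = (2s)^2 · (3s)^3 = 108s^5
Ksp = 108 × (1.4×10⁻²⁰)^5 = 5.8×10⁻⁹⁸

Ksp = 5.8×10⁻⁹⁸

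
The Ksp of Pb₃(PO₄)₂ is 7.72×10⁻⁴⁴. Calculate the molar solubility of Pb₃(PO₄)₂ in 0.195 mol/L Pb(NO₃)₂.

1.61×10⁻²¹ M

Pb₃(PO₄)₂(s) ⇌ 3 Pb²⁺(aq) + 2 PO₄³⁻(aq)
Let s be the solubility of Pb₃(PO₄)₂ here. The common ion gives [Pb²⁺] ≈ 0.195 mol/L, and [PO₄³⁻] = 2s.
Ksp = [Pb²⁺]^3[PO₄³⁻]^2 = (0.195)^3(2s)^2
(2s)^2 = 7.72×10⁻⁴⁴ / (0.195)^3 = 1.04×10⁻⁴¹
s = 1.61×10⁻²¹ mol/L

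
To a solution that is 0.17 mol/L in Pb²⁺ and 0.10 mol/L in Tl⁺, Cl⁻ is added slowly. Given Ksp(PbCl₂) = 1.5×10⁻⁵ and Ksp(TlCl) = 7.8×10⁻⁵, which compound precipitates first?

Precipitation begins when Q = Ksp.
For PbCl₂: [Cl⁻] = (Ksp/[Pb²⁺])^(1/2) = 9.4×10⁻³ mol/L
For TlCl: [Cl⁻] = (Ksp/[Tl⁺]) = 7.8×10⁻⁴ mol/L
Since TlCl needs less Cl⁻ to reach saturation, it precipitates first.

TlCl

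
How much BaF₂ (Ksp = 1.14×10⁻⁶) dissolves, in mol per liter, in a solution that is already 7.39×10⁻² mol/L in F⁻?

BaF₂(s) ⇌ Ba²⁺(aq) + 2 F⁻(aq)
Let s be the solubility of BaF₂ here. The common ion gives [F⁻] ≈ 7.39×10⁻² mol/L, and [Ba²⁺] = s.
Ksp = [Ba²⁺][F⁻]^2 = s(7.39×10⁻²)^2
s = 1.14×10⁻⁶ / (7.39×10⁻²)^2 = 2.09×10⁻⁴
s = 2.09×10⁻⁴ mol/L

2.09×10⁻⁴ M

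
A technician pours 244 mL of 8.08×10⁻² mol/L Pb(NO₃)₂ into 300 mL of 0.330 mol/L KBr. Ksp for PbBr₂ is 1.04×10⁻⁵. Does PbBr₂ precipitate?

The combined volume is 544 mL.
[Pb²⁺] = (8.08×10⁻²)(244)/544 = 3.62×10⁻² mol/L
[Br⁻] = (0.330)(300)/544 = 0.182 mol/L
Q = [Pb²⁺][Br⁻]^2 = 1.20×10⁻³
Q = 1.20×10⁻³ > Ksp = 1.04×10⁻⁵, so the solution is supersaturated and PbBr₂ precipitates.

Yes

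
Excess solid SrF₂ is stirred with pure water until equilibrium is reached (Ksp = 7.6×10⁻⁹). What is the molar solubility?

1.2×10⁻³ M

SrF₂(s) ⇌ Sr²⁺(aq) + 2 F⁻(aq)
Let s be the molar solubility. Then [Sr²⁺] = s and [F⁻] = 2s.
Ksp = [Sr²⁺][F⁻]^2 = s · (2s)^2 = 4s^3
4s^3 = 7.6×10⁻⁹  ⇒  s^3 = 1.9×10⁻⁹
s = 1.2×10⁻³ mol/L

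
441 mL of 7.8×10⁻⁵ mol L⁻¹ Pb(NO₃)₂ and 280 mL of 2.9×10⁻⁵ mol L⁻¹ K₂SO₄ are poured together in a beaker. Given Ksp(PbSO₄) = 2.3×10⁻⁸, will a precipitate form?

Total volume after mixing = 441 + 280 = 721 mL.
[Pb²⁺] = (7.8×10⁻⁵)(441)/721 = 4.8×10⁻⁵ mol L⁻¹
[SO₄²⁻] = (2.9×10⁻⁵)(280)/721 = 1.1×10⁻⁵ mol L⁻¹
Q = [Pb²⁺][SO₄²⁻] = 5.4×10⁻¹⁰
Q = 5.4×10⁻¹⁰ < Ksp = 2.3×10⁻⁸, so the solution is unsaturated and no precipitate forms.

No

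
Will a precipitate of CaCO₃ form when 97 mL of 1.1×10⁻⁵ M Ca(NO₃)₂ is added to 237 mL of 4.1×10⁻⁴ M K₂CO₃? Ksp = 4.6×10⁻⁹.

The combined volume is 334 mL.
[Ca²⁺] = (1.1×10⁻⁵)(97)/334 = 3.2×10⁻⁶ M
[CO₃²⁻] = (4.1×10⁻⁴)(237)/334 = 2.9×10⁻⁴ M
Q = [Ca²⁺][CO₃²⁻] = 9.3×10⁻¹⁰
Q = 9.3×10⁻¹⁰ < Ksp = 4.6×10⁻⁹, so the solution is unsaturated and no precipitate forms.

No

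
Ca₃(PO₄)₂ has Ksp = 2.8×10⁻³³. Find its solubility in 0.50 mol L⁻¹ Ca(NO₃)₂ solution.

Ca₃(PO₄)₂(s) ⇌ 3 Ca²⁺(aq) + 2 PO₄³⁻(aq)
Let s be the solubility of Ca₃(PO₄)₂ here. The common ion gives [Ca²⁺] ≈ 0.50 mol L⁻¹, and [PO₄³⁻] = 2s.
Ksp = [Ca²⁺]^3[PO₄³⁻]^2 = (0.50)^3(2s)^2
(2s)^2 = 2.8×10⁻³³ / (0.50)^3 = 2.2×10⁻³²
s = 7.5×10⁻¹⁷ mol L⁻¹

7.5×10⁻¹⁷ M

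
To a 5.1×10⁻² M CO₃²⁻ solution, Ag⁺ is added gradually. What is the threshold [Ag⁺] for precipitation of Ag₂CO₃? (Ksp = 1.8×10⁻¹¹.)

1.9×10⁻⁵ M

Precipitation begins when Q = Ksp.
Ag₂CO₃(s) ⇌ 2 Ag⁺(aq) + CO₃²⁻(aq)
Ksp = [Ag⁺]^2[CO₃²⁻] = [Ag⁺]^2(5.1×10⁻²)
[Ag⁺]^2 = 1.8×10⁻¹¹ / (5.1×10⁻²) = 3.5×10⁻¹⁰
[Ag⁺] = 1.9×10⁻⁵ M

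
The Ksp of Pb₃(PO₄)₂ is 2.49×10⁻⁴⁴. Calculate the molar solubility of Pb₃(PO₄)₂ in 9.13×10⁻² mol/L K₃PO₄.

4.80×10⁻¹⁵ M

Pb₃(PO₄)₂(s) ⇌ 3 Pb²⁺(aq) + 2 PO₄³⁻(aq)
Let s be the solubility of Pb₃(PO₄)₂ here. The common ion gives [PO₄³⁻] ≈ 9.13×10⁻² mol/L, and [Pb²⁺] = 3s.
Ksp = [Pb²⁺]^3[PO₄³⁻]^2 = (3s)^3(9.13×10⁻²)^2
(3s)^3 = 2.49×10⁻⁴⁴ / (9.13×10⁻²)^2 = 2.99×10⁻⁴²
s = 4.80×10⁻¹⁵ mol/L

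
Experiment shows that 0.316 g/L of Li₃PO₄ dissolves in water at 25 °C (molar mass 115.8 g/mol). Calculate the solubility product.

Ksp = 1.50×10⁻⁹

Convert to molarity: s = 0.316 / 115.8 = 2.7288×10⁻³ mol/L
Li₃PO₄(s) ⇌ 3 Li⁺(aq) + PO₄³⁻(aq)
Call the molar solubility s, so that [Li⁺] = 3s and [PO₄³⁻] = s.
Ksp = [Li⁺]^3[PO₄³⁻] = (3s)^3 · s = 27s^4
Ksp = 27 × (2.7288×10⁻³)^4 = 1.50×10⁻⁹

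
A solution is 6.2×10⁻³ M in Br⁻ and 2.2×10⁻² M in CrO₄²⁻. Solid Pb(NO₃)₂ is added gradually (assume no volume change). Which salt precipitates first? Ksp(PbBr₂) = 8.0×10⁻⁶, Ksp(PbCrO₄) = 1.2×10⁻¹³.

Precipitation of each salt begins when its ion product equals Ksp.
For PbBr₂: [Pb²⁺] = (Ksp/[Br⁻]^2) = 0.21 M
For PbCrO₄: [Pb²⁺] = (Ksp/[CrO₄²⁻]) = 5.5×10⁻¹² M
PbCrO₄ requires the lower [Pb²⁺], so it precipitates first.

PbCrO₄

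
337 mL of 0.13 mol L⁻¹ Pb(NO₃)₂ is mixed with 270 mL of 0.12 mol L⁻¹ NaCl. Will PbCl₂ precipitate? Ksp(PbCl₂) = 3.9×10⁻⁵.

Yes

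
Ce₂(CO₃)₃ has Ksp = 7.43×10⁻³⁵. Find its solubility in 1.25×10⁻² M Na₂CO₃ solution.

Ce₂(CO₃)₃(s) ⇌ 2 Ce³⁺(aq) + 3 CO₃²⁻(aq)
CO₃²⁻ is already present at 1.25×10⁻² M. If s mol/L of Ce₂(CO₃)₃ dissolves, [Ce³⁺] = 2s while [CO₃²⁻] ≈ 1.25×10⁻² M.
Ksp = [Ce³⁺]^2[CO₃²⁻]^3 = (2s)^2(1.25×10⁻²)^3
(2s)^2 = 7.43×10⁻³⁵ / (1.25×10⁻²)^3 = 3.80×10⁻²⁹
s = 3.08×10⁻¹⁵ M

3.08×10⁻¹⁵ M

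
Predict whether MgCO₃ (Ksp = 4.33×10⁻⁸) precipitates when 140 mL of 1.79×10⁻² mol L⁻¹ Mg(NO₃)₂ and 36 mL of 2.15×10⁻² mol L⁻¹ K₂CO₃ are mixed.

Yes

The combined volume is 176 mL.
[Mg²⁺] = (1.79×10⁻²)(140)/176 = 1.42×10⁻² mol L⁻¹
[CO₃²⁻] = (2.15×10⁻²)(36)/176 = 4.40×10⁻³ mol L⁻¹
Q = [Mg²⁺][CO₃²⁻] = 6.26×10⁻⁵
Q = 6.26×10⁻⁵ > Ksp = 4.33×10⁻⁸, so the solution is supersaturated and MgCO₃ precipitates.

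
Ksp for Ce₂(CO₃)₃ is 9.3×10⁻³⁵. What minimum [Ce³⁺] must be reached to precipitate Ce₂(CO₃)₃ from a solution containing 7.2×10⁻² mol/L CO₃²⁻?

The threshold for precipitation is Q = Ksp.
Ce₂(CO₃)₃(s) ⇌ 2 Ce³⁺(aq) + 3 CO₃²⁻(aq)
Ksp = [Ce³⁺]^2[CO₃²⁻]^3 = [Ce³⁺]^2(7.2×10⁻²)^3
[Ce³⁺]^2 = 9.3×10⁻³⁵ / (7.2×10⁻²)^3 = 2.5×10⁻³¹
[Ce³⁺] = 5.0×10⁻¹⁶ mol/L

5.0×10⁻¹⁶ M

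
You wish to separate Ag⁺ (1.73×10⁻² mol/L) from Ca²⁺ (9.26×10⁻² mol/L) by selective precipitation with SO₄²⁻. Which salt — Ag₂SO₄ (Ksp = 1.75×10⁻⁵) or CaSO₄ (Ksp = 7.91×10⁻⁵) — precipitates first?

Precipitation begins when Q = Ksp.
For Ag₂SO₄: [SO₄²⁻] = (Ksp/[Ag⁺]^2) = 5.85×10⁻² mol/L
For CaSO₄: [SO₄²⁻] = (Ksp/[Ca²⁺]) = 8.54×10⁻⁴ mol/L
CaSO₄ requires the lower [SO₄²⁻], so it precipitates first.

CaSO₄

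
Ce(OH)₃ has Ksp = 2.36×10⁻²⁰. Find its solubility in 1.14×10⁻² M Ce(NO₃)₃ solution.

Ce(OH)₃(s) ⇌ Ce³⁺(aq) + 3 OH⁻(aq)
The solution already contains Ce³⁺ at 1.14×10⁻² M. Let s be the molar solubility of Ce(OH)₃.
[Ce³⁺] ≈ 1.14×10⁻² M (common ion dominates); [OH⁻] = 3s.
Ksp = [Ce³⁺][OH⁻]^3 = (1.14×10⁻²)(3s)^3
(3s)^3 = 2.36×10⁻²⁰ / (1.14×10⁻²) = 2.07×10⁻¹⁸
s = 4.25×10⁻⁷ M

4.25×10⁻⁷ M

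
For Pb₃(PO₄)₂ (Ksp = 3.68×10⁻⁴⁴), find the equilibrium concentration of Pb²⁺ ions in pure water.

2.42×10⁻⁹ M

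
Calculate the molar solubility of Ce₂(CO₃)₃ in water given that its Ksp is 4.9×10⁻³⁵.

5.4×10⁻⁸ M

Ce₂(CO₃)₃(s) ⇌ 2 Ce³⁺(aq) + 3 CO₃²⁻(aq)
Call the molar solubility s, so that [Ce³⁺] = 2s and [CO₃²⁻] = 3s.
Ksp = [Ce³⁺]^2[CO₃²⁻]^3 = (2s)^2 · (3s)^3 = 108s^5
108s^5 = 4.9×10⁻³⁵  ⇒  s^5 = 4.5×10⁻³⁷
s = 5.4×10⁻⁸ M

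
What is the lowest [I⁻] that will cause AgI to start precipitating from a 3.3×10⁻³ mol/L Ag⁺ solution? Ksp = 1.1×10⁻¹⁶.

3.3×10⁻¹⁴ M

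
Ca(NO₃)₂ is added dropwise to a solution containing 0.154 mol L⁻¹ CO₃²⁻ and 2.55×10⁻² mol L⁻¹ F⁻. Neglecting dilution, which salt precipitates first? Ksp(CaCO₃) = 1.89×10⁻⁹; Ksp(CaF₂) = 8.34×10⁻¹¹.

The threshold for precipitation is Q = Ksp.
For CaCO₃: [Ca²⁺] = (Ksp/[CO₃²⁻]) = 1.23×10⁻⁸ mol L⁻¹
For CaF₂: [Ca²⁺] = (Ksp/[F⁻]^2) = 1.28×10⁻⁷ mol L⁻¹
The smaller threshold [Ca²⁺] is reached first, so CaCO₃ precipitates first.

CaCO₃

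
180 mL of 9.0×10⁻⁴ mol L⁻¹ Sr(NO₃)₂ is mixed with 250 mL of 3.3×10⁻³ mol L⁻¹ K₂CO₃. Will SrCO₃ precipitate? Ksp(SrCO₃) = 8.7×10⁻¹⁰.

Yes

The combined volume is 430 mL.
[Sr²⁺] = (9.0×10⁻⁴)(180)/430 = 3.8×10⁻⁴ mol L⁻¹
[CO₃²⁻] = (3.3×10⁻³)(250)/430 = 1.9×10⁻³ mol L⁻¹
Q = [Sr²⁺][CO₃²⁻] = 7.2×10⁻⁷
Since Q (7.2×10⁻⁷) exceeds Ksp (8.7×10⁻¹⁰), SrCO₃ will precipitate.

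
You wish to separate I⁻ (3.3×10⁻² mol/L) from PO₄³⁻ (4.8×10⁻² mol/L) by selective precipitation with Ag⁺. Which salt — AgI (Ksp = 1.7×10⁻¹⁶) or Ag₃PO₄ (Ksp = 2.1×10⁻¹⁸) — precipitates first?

AgI

Precipitation begins when Q = Ksp.
For AgI: [Ag⁺] = (Ksp/[I⁻]) = 5.2×10⁻¹⁵ mol/L
For Ag₃PO₄: [Ag⁺] = (Ksp/[PO₄³⁻])^(1/3) = 3.5×10⁻⁶ mol/L
Since AgI needs less Ag⁺ to reach saturation, it precipitates first.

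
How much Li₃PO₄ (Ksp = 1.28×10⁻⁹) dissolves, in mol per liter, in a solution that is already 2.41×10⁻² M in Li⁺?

9.14×10⁻⁵ M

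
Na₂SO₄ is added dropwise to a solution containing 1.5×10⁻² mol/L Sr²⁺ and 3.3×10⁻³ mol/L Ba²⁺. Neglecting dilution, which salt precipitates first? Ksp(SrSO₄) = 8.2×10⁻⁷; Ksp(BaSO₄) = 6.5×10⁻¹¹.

BaSO₄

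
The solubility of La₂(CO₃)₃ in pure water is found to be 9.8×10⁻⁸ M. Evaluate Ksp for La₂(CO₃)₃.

La₂(CO₃)₃(s) ⇌ 2 La³⁺(aq) + 3 CO₃²⁻(aq)
For each mole of La₂(CO₃)₃ that dissolves per liter, [La³⁺] = 2s and [CO₃²⁻] = 3s; let s denote this solubility.
Ksp = [La³⁺]^2[CO₃²⁻]^3 = (2s)^2 · (3s)^3 = 108s^5
Ksp = 108 × (9.8×10⁻⁸)^5 = 9.8×10⁻³⁴

Ksp = 9.8×10⁻³⁴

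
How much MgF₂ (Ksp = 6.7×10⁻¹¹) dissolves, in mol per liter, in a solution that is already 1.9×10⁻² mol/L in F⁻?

1.9×10⁻⁷ M

MgF₂(s) ⇌ Mg²⁺(aq) + 2 F⁻(aq)
F⁻ is already present at 1.9×10⁻² mol/L. If s mol/L of MgF₂ dissolves, [Mg²⁺] = s while [F⁻] ≈ 1.9×10⁻² mol/L.
Ksp = [Mg²⁺][F⁻]^2 = s(1.9×10⁻²)^2
s = 6.7×10⁻¹¹ / (1.9×10⁻²)^2 = 1.9×10⁻⁷
s = 1.9×10⁻⁷ mol/L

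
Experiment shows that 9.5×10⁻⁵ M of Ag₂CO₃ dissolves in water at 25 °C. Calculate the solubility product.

Ag₂CO₃(s) ⇌ 2 Ag⁺(aq) + CO₃²⁻(aq)
Call the molar solubility s, so that [Ag⁺] = 2s and [CO₃²⁻] = s.
Ksp = [Ag⁺]^2[CO₃²⁻] = (2s)^2 · s = 4s^3
Ksp = 4 × (9.5×10⁻⁵)^3 = 3.4×10⁻¹²

Ksp = 3.4×10⁻¹²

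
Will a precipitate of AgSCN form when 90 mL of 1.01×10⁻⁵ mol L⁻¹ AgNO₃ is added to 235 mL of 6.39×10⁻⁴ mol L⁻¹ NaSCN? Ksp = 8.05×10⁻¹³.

Total volume after mixing = 90 + 235 = 325 mL.
[Ag⁺] = (1.01×10⁻⁵)(90)/325 = 2.80×10⁻⁶ mol L⁻¹
[SCN⁻] = (6.39×10⁻⁴)(235)/325 = 4.62×10⁻⁴ mol L⁻¹
Q = [Ag⁺][SCN⁻] = 1.29×10⁻⁹
Q = 1.29×10⁻⁹ > Ksp = 8.05×10⁻¹³, so the solution is supersaturated and AgSCN precipitates.

Yes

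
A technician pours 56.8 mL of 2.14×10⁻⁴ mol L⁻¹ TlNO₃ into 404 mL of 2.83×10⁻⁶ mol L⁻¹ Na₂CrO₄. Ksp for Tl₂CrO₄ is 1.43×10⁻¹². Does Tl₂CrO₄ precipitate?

Total volume after mixing = 56.8 + 404 = 460.8 mL.
[Tl⁺] = (2.14×10⁻⁴)(56.8)/460.8 = 2.64×10⁻⁵ mol L⁻¹
[CrO₄²⁻] = (2.83×10⁻⁶)(404)/460.8 = 2.48×10⁻⁶ mol L⁻¹
Q = [Tl⁺]^2[CrO₄²⁻] = 1.73×10⁻¹⁵
Q < Ksp (1.73×10⁻¹⁵ vs 1.43×10⁻¹²); the solution remains unsaturated and no precipitate forms.

No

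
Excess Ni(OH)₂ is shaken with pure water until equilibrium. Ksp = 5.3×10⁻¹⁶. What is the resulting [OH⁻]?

1.0×10⁻⁵ M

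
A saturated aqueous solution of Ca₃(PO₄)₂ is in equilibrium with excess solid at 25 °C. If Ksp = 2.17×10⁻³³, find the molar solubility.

1.15×10⁻⁷ M

Ca₃(PO₄)₂(s) ⇌ 3 Ca²⁺(aq) + 2 PO₄³⁻(aq)
For each mole of Ca₃(PO₄)₂ that dissolves per liter, [Ca²⁺] = 3s and [PO₄³⁻] = 2s; let s denote this solubility.
Ksp = [Ca²⁺]^3[PO₄³⁻]^2 = (3s)^3 · (2s)^2 = 108s^5
108s^5 = 2.17×10⁻³³  ⇒  s^5 = 2.01×10⁻³⁵
s = (2.01×10⁻³⁵)^(1/5) = 1.15×10⁻⁷ mol L⁻¹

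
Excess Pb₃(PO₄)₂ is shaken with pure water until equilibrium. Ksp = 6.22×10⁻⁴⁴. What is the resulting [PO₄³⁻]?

1.79×10⁻⁹ M

Pb₃(PO₄)₂(s) ⇌ 3 Pb²⁺(aq) + 2 PO₄³⁻(aq)
Let s be the molar solubility. Then [Pb²⁺] = 3s and [PO₄³⁻] = 2s.
Ksp = [Pb²⁺]^3[PO₄³⁻]^2 = (3s)^3 · (2s)^2 = 108s^5 = 6.22×10⁻⁴⁴
s = 8.96×10⁻¹⁰ mol/L
[PO₄³⁻] = 2s = 1.79×10⁻⁹ mol/L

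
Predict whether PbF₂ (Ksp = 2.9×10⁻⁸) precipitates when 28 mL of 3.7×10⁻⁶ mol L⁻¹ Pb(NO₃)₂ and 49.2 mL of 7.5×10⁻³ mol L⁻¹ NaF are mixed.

No

The combined volume is 77.2 mL.
[Pb²⁺] = (3.7×10⁻⁶)(28)/77.2 = 1.3×10⁻⁶ mol L⁻¹
[F⁻] = (7.5×10⁻³)(49.2)/77.2 = 4.8×10⁻³ mol L⁻¹
Q = [Pb²⁺][F⁻]^2 = 3.1×10⁻¹¹
Q = 3.1×10⁻¹¹ < Ksp = 2.9×10⁻⁸, so the solution is unsaturated and no precipitate forms.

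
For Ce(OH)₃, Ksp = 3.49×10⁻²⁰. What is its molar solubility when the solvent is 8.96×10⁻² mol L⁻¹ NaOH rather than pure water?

4.85×10⁻¹⁷ M

Ce(OH)₃(s) ⇌ Ce³⁺(aq) + 3 OH⁻(aq)
With OH⁻ already at 8.96×10⁻² mol L⁻¹ and s small, take [OH⁻] ≈ 8.96×10⁻² mol L⁻¹ and [Ce³⁺] = s.
Ksp = [Ce³⁺][OH⁻]^3 = s(8.96×10⁻²)^3
s = 3.49×10⁻²⁰ / (8.96×10⁻²)^3 = 4.85×10⁻¹⁷
s = 4.85×10⁻¹⁷ mol L⁻¹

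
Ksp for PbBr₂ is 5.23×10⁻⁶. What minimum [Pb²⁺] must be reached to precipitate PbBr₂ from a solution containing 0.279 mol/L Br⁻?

Precipitation of each salt begins when its ion product equals Ksp.
PbBr₂(s) ⇌ Pb²⁺(aq) + 2 Br⁻(aq)
Ksp = [Pb²⁺][Br⁻]^2 = [Pb²⁺](0.279)^2
[Pb²⁺] = 5.23×10⁻⁶ / (0.279)^2 = 6.72×10⁻⁵
[Pb²⁺] = 6.72×10⁻⁵ mol/L

6.72×10⁻⁵ M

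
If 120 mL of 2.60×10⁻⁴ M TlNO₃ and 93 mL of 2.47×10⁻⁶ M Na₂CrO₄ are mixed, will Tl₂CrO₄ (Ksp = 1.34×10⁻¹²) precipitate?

No

The combined volume is 213 mL.
[Tl⁺] = (2.60×10⁻⁴)(120)/213 = 1.46×10⁻⁴ M
[CrO₄²⁻] = (2.47×10⁻⁶)(93)/213 = 1.08×10⁻⁶ M
Q = [Tl⁺]^2[CrO₄²⁻] = 2.31×10⁻¹⁴
Since Q (2.31×10⁻¹⁴) is less than Ksp (1.34×10⁻¹²), no Tl₂CrO₄ precipitates.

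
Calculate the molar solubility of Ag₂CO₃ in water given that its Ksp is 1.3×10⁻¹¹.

Ag₂CO₃(s) ⇌ 2 Ag⁺(aq) + CO₃²⁻(aq)
Call the molar solubility s, so that [Ag⁺] = 2s and [CO₃²⁻] = s.
Ksp = [Ag⁺]^2[CO₃²⁻] = (2s)^2 · s = 4s^3
4s^3 = 1.3×10⁻¹¹  ⇒  s^3 = 3.3×10⁻¹²
s = (3.3×10⁻¹²)^(1/3) = 1.5×10⁻⁴ mol/L

1.5×10⁻⁴ M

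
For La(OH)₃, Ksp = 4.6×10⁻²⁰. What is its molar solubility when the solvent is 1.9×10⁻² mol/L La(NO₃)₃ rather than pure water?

4.5×10⁻⁷ M

La(OH)₃(s) ⇌ La³⁺(aq) + 3 OH⁻(aq)
Let s be the solubility of La(OH)₃ here. The common ion gives [La³⁺] ≈ 1.9×10⁻² mol/L, and [OH⁻] = 3s.
Ksp = [La³⁺][OH⁻]^3 = (1.9×10⁻²)(3s)^3
(3s)^3 = 4.6×10⁻²⁰ / (1.9×10⁻²) = 2.4×10⁻¹⁸
s = 4.5×10⁻⁷ mol/L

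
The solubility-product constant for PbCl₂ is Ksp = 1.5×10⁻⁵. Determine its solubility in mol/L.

PbCl₂(s) ⇌ Pb²⁺(aq) + 2 Cl⁻(aq)
Call the molar solubility s, so that [Pb²⁺] = s and [Cl⁻] = 2s.
Ksp = [Pb²⁺][Cl⁻]^2 = s · (2s)^2 = 4s^3
4s^3 = 1.5×10⁻⁵  ⇒  s^3 = 3.8×10⁻⁶
s = (3.8×10⁻⁶)^(1/3) = 1.6×10⁻² M

1.6×10⁻² M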